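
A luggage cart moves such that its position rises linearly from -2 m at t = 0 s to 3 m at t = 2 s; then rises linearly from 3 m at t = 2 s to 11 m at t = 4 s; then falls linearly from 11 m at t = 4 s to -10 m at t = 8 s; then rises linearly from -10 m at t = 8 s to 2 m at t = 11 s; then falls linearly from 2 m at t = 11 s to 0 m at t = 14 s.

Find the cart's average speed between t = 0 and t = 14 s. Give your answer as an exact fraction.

24/7 m/s

Average speed = (total path length)/(elapsed time); on a piecewise-linear x-t graph the path length is Σ|Δx|.
0–2 s: |Δx| = |3 − -2| = 5 m
2–4 s: |Δx| = |11 − 3| = 8 m
4–8 s: |Δx| = |-10 − 11| = 21 m
8–11 s: |Δx| = |2 − -10| = 12 m
11–14 s: |Δx| = |0 − 2| = 2 m
Total path = 48 m; average speed = 48/14 = 24/7 m/s.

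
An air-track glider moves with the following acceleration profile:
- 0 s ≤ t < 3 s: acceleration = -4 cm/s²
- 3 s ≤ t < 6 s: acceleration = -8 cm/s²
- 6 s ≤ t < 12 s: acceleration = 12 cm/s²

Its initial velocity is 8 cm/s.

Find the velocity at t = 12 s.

44 cm/s

Δv equals the area under the a-t graph; then v = v₀ + Δv.
0–3 s: -4 × 3 = -12 cm/s
3–6 s: -8 × 3 = -24 cm/s
6–12 s: 12 × 6 = 72 cm/s
Δv = 36 cm/s, so v(12) = 8 + (36) = 44 cm/s.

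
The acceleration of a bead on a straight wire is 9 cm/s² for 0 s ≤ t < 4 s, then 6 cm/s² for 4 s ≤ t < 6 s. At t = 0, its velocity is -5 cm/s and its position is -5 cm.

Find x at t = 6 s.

121 cm

On each constant-a segment, Δv = aΔt and Δx = v₀Δt + ½aΔt²; chain segment to segment.
0–4 s: v starts -5 cm/s; Δx = -5·4 + ½·9·4² = 52 cm; v ends 31 cm/s.
4–6 s: v starts 31 cm/s; Δx = 31·2 + ½·6·2² = 74 cm; v ends 43 cm/s.
x(6) = -5 + Σ Δx = 121 cm.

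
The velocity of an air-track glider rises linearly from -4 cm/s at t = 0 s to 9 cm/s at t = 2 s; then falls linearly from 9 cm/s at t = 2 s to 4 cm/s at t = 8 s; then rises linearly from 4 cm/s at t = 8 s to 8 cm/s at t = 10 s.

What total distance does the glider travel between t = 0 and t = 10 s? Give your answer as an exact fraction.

Distance (not displacement) is the total path length: add the absolute areas under v-t.
0–2 s: v = 0 at t = 8/13 s; triangle areas 16/13 + 81/13 = 97/13 cm
2–8 s: |½(9 + 4)(6)| = 39 cm
8–10 s: |½(4 + 8)(2)| = 12 cm
Total distance = 760/13 cm

760/13 cm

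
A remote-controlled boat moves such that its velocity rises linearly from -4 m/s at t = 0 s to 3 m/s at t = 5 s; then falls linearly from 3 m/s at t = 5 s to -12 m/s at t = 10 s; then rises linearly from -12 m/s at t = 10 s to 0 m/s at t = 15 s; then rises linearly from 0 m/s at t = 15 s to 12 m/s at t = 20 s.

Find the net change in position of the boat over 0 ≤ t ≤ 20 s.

Net displacement equals the area under the velocity-time graph (areas below the axis count negative).
0–5 s: ½(-4 + 3)(5) = -2.5 m
5–10 s: ½(3 + -12)(5) = -22.5 m
10–15 s: ½(-12 + 0)(5) = -30 m
15–20 s: ½(0 + 12)(5) = 30 m
Net displacement = -25 m

-25 m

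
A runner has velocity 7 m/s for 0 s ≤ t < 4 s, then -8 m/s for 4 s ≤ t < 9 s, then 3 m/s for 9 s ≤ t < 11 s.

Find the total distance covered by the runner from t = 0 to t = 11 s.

74 m

Distance (not displacement) is the total path length: add the absolute areas under v-t.
0–4 s: |7| × 4 = 28 m
4–9 s: |-8| × 5 = 40 m
9–11 s: |3| × 2 = 6 m
Total distance = 74 m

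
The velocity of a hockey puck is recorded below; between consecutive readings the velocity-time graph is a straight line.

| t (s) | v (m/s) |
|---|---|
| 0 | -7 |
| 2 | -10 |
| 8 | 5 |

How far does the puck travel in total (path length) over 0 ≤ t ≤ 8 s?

Total distance travelled is ∫|v| dt — sum the magnitudes of each area piece.
0–2 s: |½(-7 + -10)(2)| = 17 m
2–8 s: v = 0 at t = 6 s; triangle areas 20 + 5 = 25 m
Total distance = 42 m

42 m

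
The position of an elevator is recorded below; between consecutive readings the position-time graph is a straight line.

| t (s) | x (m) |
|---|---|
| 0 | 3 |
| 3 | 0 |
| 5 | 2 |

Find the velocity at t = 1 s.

Velocity is the slope of the x-t graph on 0–3 s: (0 − 3)/(3 − 0) = -1 m/s.

-1 m/s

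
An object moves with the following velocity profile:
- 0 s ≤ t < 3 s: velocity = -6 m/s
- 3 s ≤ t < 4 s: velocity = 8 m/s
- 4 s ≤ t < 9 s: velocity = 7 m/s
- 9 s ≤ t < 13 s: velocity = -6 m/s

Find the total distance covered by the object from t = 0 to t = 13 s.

Total distance travelled is ∫|v| dt — sum the magnitudes of each area piece.
0–3 s: |-6| × 3 = 18 m
3–4 s: |8| × 1 = 8 m
4–9 s: |7| × 5 = 35 m
9–13 s: |-6| × 4 = 24 m
Total distance = 85 m

85 m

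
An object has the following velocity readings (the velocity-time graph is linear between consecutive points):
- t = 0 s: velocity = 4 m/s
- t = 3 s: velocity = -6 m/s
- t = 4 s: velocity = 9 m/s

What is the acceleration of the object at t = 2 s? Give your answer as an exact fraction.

Acceleration is the slope of the v-t graph on 0–3 s: (-6 − 4)/(3 − 0) = -10/3 m/s².

-10/3 m/s²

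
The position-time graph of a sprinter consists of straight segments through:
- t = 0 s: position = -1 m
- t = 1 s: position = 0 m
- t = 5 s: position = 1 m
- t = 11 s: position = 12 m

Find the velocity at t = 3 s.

0.25 m/s

Velocity is the slope of the x-t graph on 1–5 s: (1 − 0)/(5 − 1) = 0.25 m/s.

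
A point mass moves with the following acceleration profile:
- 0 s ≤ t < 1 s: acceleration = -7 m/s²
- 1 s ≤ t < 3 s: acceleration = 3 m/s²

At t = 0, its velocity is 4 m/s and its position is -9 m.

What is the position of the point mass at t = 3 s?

On each constant-a segment, Δv = aΔt and Δx = v₀Δt + ½aΔt²; chain segment to segment.
0–1 s: v starts 4 m/s; Δx = 4·1 + ½·-7·1² = 0.5 m; v ends -3 m/s.
1–3 s: v starts -3 m/s; Δx = -3·2 + ½·3·2² = 0 m; v ends 3 m/s.
x(3) = -9 + Σ Δx = -8.5 m.

-8.5 m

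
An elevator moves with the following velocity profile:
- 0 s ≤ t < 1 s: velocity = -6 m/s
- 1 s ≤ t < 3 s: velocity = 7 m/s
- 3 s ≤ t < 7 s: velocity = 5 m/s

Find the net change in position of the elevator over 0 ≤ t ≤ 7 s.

Displacement is the signed area under the v-t curve.
0–1 s: -6 × 1 = -6 m
1–3 s: 7 × 2 = 14 m
3–7 s: 5 × 4 = 20 m
Net displacement = 28 m

28 m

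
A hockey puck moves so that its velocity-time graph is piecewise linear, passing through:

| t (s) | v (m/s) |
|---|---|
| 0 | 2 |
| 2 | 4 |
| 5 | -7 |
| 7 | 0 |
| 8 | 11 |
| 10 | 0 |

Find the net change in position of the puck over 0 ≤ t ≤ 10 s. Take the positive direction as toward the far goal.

Net displacement equals the area under the velocity-time graph (areas below the axis count negative).
0–2 s: ½(2 + 4)(2) = 6 m
2–5 s: ½(4 + -7)(3) = -4.5 m
5–7 s: ½(-7 + 0)(2) = -7 m
7–8 s: ½(0 + 11)(1) = 5.5 m
8–10 s: ½(11 + 0)(2) = 11 m
Net displacement = 11 m

11 m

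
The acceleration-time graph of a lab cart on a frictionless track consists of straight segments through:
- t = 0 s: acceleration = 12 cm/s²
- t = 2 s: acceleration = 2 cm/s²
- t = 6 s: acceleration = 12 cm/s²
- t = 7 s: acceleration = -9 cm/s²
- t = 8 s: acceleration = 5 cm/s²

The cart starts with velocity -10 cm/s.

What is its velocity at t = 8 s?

31.5 cm/s

Δv equals the area under the a-t graph; then v = v₀ + Δv.
0–2 s: ½(12 + 2)(2) = 14 cm/s
2–6 s: ½(2 + 12)(4) = 28 cm/s
6–7 s: ½(12 + -9)(1) = 1.5 cm/s
7–8 s: ½(-9 + 5)(1) = -2 cm/s
Δv = 41.5 cm/s, so v(8) = -10 + (41.5) = 31.5 cm/s.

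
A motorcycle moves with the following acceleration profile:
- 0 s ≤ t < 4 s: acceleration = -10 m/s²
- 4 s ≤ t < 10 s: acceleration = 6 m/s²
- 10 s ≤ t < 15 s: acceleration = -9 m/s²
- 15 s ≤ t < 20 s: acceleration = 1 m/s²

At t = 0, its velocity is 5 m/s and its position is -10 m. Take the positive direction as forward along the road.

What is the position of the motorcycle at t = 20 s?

-487 m

On each constant-a segment, Δv = aΔt and Δx = v₀Δt + ½aΔt²; chain segment to segment.
0–4 s: v starts 5 m/s; Δx = 5·4 + ½·-10·4² = -60 m; v ends -35 m/s.
4–10 s: v starts -35 m/s; Δx = -35·6 + ½·6·6² = -102 m; v ends 1 m/s.
10–15 s: v starts 1 m/s; Δx = 1·5 + ½·-9·5² = -107.5 m; v ends -44 m/s.
15–20 s: v starts -44 m/s; Δx = -44·5 + ½·1·5² = -207.5 m; v ends -39 m/s.
x(20) = -10 + Σ Δx = -487 m.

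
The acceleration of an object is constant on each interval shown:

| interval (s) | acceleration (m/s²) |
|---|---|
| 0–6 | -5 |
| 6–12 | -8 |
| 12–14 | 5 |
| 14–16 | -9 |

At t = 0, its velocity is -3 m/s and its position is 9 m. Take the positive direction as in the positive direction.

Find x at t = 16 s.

-753 m

On each constant-a segment, Δv = aΔt and Δx = v₀Δt + ½aΔt²; chain segment to segment.
0–6 s: v starts -3 m/s; Δx = -3·6 + ½·-5·6² = -108 m; v ends -33 m/s.
6–12 s: v starts -33 m/s; Δx = -33·6 + ½·-8·6² = -342 m; v ends -81 m/s.
12–14 s: v starts -81 m/s; Δx = -81·2 + ½·5·2² = -152 m; v ends -71 m/s.
14–16 s: v starts -71 m/s; Δx = -71·2 + ½·-9·2² = -160 m; v ends -89 m/s.
x(16) = 9 + Σ Δx = -753 m.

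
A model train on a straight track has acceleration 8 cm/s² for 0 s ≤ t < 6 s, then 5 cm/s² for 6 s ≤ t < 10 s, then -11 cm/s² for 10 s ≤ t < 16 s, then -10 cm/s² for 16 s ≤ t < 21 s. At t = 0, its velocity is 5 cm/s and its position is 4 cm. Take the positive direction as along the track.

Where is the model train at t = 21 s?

580 cm

On each constant-a segment, Δv = aΔt and Δx = v₀Δt + ½aΔt²; chain segment to segment.
0–6 s: v starts 5 cm/s; Δx = 5·6 + ½·8·6² = 174 cm; v ends 53 cm/s.
6–10 s: v starts 53 cm/s; Δx = 53·4 + ½·5·4² = 252 cm; v ends 73 cm/s.
10–16 s: v starts 73 cm/s; Δx = 73·6 + ½·-11·6² = 240 cm; v ends 7 cm/s.
16–21 s: v starts 7 cm/s; Δx = 7·5 + ½·-10·5² = -90 cm; v ends -43 cm/s.
x(21) = 4 + Σ Δx = 580 cm.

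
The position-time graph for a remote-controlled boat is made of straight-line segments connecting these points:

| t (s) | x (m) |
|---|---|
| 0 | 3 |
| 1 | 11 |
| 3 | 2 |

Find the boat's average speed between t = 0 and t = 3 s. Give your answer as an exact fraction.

17/3 m/s

Average speed = (total path length)/(elapsed time); on a piecewise-linear x-t graph the path length is Σ|Δx|.
0–1 s: |Δx| = |11 − 3| = 8 m
1–3 s: |Δx| = |2 − 11| = 9 m
Total path = 17 m; average speed = 17/3 = 17/3 m/s.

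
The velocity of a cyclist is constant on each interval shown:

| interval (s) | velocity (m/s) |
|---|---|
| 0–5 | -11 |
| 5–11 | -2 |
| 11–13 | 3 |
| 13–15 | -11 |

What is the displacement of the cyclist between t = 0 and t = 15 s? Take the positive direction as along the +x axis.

-83 m

Net displacement equals the area under the velocity-time graph (areas below the axis count negative).
0–5 s: -11 × 5 = -55 m
5–11 s: -2 × 6 = -12 m
11–13 s: 3 × 2 = 6 m
13–15 s: -11 × 2 = -22 m
Net displacement = -83 m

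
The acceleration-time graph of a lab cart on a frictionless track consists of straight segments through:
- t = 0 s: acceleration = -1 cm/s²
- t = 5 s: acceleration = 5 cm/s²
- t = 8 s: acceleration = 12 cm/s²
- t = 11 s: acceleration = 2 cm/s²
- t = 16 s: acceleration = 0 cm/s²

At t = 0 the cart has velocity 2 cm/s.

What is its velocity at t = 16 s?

63.5 cm/s

Δv equals the area under the a-t graph; then v = v₀ + Δv.
0–5 s: ½(-1 + 5)(5) = 10 cm/s
5–8 s: ½(5 + 12)(3) = 25.5 cm/s
8–11 s: ½(12 + 2)(3) = 21 cm/s
11–16 s: ½(2 + 0)(5) = 5 cm/s
Δv = 61.5 cm/s, so v(16) = 2 + (61.5) = 63.5 cm/s.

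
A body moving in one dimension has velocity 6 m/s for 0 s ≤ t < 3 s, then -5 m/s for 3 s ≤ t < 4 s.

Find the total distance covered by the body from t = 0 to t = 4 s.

23 m

Total distance travelled is ∫|v| dt — sum the magnitudes of each area piece.
0–3 s: |6| × 3 = 18 m
3–4 s: |-5| × 1 = 5 m
Total distance = 23 m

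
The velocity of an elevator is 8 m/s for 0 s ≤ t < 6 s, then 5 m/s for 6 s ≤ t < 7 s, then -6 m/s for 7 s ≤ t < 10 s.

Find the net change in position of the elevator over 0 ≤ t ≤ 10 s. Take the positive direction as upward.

35 m

Net displacement equals the area under the velocity-time graph (areas below the axis count negative).
0–6 s: 8 × 6 = 48 m
6–7 s: 5 × 1 = 5 m
7–10 s: -6 × 3 = -18 m
Net displacement = 35 m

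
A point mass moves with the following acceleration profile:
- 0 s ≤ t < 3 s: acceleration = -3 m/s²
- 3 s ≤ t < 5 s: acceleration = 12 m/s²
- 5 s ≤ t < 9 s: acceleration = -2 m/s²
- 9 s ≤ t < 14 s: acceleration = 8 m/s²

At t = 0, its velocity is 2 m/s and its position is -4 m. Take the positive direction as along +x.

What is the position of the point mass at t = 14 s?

On each constant-a segment, Δv = aΔt and Δx = v₀Δt + ½aΔt²; chain segment to segment.
0–3 s: v starts 2 m/s; Δx = 2·3 + ½·-3·3² = -7.5 m; v ends -7 m/s.
3–5 s: v starts -7 m/s; Δx = -7·2 + ½·12·2² = 10 m; v ends 17 m/s.
5–9 s: v starts 17 m/s; Δx = 17·4 + ½·-2·4² = 52 m; v ends 9 m/s.
9–14 s: v starts 9 m/s; Δx = 9·5 + ½·8·5² = 145 m; v ends 49 m/s.
x(14) = -4 + Σ Δx = 195.5 m.

195.5 m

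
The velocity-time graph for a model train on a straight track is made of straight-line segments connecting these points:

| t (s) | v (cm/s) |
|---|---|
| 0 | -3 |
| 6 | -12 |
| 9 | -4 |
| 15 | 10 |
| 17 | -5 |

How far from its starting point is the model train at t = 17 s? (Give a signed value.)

Net displacement equals the area under the velocity-time graph (areas below the axis count negative).
0–6 s: ½(-3 + -12)(6) = -45 cm
6–9 s: ½(-12 + -4)(3) = -24 cm
9–15 s: ½(-4 + 10)(6) = 18 cm
15–17 s: ½(10 + -5)(2) = 5 cm
Net displacement = -46 cm

-46 cm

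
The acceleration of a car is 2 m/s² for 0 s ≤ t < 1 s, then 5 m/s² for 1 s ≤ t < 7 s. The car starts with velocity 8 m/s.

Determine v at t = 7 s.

Δv equals the area under the a-t graph; then v = v₀ + Δv.
0–1 s: 2 × 1 = 2 m/s
1–7 s: 5 × 6 = 30 m/s
Δv = 32 m/s, so v(7) = 8 + (32) = 40 m/s.

40 m/s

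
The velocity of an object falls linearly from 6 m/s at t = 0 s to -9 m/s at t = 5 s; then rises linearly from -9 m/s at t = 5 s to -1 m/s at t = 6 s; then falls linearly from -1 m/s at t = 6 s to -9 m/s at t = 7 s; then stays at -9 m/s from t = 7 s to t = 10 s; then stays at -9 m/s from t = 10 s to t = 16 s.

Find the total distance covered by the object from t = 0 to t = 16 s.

110.5 m

Total distance travelled is ∫|v| dt — sum the magnitudes of each area piece.
0–5 s: v = 0 at t = 2 s; triangle areas 6 + 13.5 = 19.5 m
5–6 s: |½(-9 + -1)(1)| = 5 m
6–7 s: |½(-1 + -9)(1)| = 5 m
7–10 s: |-9| × 3 = 27 m
10–16 s: |-9| × 6 = 54 m
Total distance = 110.5 m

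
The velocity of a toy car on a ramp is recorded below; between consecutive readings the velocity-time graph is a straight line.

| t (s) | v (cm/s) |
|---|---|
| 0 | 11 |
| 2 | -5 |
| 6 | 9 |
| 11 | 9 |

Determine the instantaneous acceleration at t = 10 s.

0 cm/s²

Acceleration is the slope of the v-t graph on 6–11 s: (9 − 9)/(11 − 6) = 0 cm/s².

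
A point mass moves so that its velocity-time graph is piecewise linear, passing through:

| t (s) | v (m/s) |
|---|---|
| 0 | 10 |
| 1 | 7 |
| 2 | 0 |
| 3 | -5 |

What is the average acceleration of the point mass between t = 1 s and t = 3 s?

Average acceleration = Δv/Δt = (-5 − 7)/(3 − 1) = -6 m/s².

-6 m/s²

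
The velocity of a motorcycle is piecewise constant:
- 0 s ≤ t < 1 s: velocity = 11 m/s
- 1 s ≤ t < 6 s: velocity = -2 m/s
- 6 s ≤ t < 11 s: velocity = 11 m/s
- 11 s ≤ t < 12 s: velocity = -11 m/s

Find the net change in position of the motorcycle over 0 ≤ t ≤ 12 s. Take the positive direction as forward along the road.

Net displacement equals the area under the velocity-time graph (areas below the axis count negative).
0–1 s: 11 × 1 = 11 m
1–6 s: -2 × 5 = -10 m
6–11 s: 11 × 5 = 55 m
11–12 s: -11 × 1 = -11 m
Net displacement = 45 m

45 m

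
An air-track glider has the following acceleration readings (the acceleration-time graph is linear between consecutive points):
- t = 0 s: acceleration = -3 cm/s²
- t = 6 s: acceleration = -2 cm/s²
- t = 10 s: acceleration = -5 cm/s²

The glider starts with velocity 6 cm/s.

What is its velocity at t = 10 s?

-23 cm/s

Δv equals the area under the a-t graph; then v = v₀ + Δv.
0–6 s: ½(-3 + -2)(6) = -15 cm/s
6–10 s: ½(-2 + -5)(4) = -14 cm/s
Δv = -29 cm/s, so v(10) = 6 + (-29) = -23 cm/s.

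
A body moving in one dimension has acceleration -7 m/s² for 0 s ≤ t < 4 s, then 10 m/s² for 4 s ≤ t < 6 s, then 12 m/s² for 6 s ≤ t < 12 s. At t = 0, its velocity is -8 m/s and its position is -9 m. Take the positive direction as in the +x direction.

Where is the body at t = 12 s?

-29 m

On each constant-a segment, Δv = aΔt and Δx = v₀Δt + ½aΔt²; chain segment to segment.
0–4 s: v starts -8 m/s; Δx = -8·4 + ½·-7·4² = -88 m; v ends -36 m/s.
4–6 s: v starts -36 m/s; Δx = -36·2 + ½·10·2² = -52 m; v ends -16 m/s.
6–12 s: v starts -16 m/s; Δx = -16·6 + ½·12·6² = 120 m; v ends 56 m/s.
x(12) = -9 + Σ Δx = -29 m.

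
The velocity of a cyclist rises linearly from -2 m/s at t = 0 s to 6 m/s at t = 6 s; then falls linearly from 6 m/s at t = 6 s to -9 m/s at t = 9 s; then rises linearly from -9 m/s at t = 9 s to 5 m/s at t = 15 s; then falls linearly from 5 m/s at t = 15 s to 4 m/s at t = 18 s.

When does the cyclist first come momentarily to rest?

v changes sign on 0–6 s (from -2 to 6); the graph is linear there, so v = 0 at t = 0 + (2)·(6 − 0)/(6 − -2) = 1.5 s.

t = 1.5 s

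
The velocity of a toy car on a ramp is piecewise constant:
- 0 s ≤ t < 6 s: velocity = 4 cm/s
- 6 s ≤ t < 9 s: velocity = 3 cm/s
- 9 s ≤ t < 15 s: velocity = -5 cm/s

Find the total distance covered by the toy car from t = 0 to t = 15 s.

Total distance travelled is ∫|v| dt — sum the magnitudes of each area piece.
0–6 s: |4| × 6 = 24 cm
6–9 s: |3| × 3 = 9 cm
9–15 s: |-5| × 6 = 30 cm
Total distance = 63 cm

63 cm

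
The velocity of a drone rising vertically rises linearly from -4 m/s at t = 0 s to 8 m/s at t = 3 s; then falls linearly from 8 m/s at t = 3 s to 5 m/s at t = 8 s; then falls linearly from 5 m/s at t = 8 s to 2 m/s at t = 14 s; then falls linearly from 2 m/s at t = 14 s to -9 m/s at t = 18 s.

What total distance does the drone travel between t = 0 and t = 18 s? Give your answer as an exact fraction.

Total distance travelled is ∫|v| dt — sum the magnitudes of each area piece.
0–3 s: v = 0 at t = 1 s; triangle areas 2 + 8 = 10 m
3–8 s: |½(8 + 5)(5)| = 32.5 m
8–14 s: |½(5 + 2)(6)| = 21 m
14–18 s: v = 0 at t = 162/11 s; triangle areas 8/11 + 162/11 = 170/11 m
Total distance = 1737/22 m

1737/22 m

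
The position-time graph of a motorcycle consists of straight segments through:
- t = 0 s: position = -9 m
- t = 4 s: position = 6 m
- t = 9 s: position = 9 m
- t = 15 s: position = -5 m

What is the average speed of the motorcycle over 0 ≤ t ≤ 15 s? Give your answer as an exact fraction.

Average speed = (total path length)/(elapsed time); on a piecewise-linear x-t graph the path length is Σ|Δx|.
0–4 s: |Δx| = |6 − -9| = 15 m
4–9 s: |Δx| = |9 − 6| = 3 m
9–15 s: |Δx| = |-5 − 9| = 14 m
Total path = 32 m; average speed = 32/15 = 32/15 m/s.

32/15 m/s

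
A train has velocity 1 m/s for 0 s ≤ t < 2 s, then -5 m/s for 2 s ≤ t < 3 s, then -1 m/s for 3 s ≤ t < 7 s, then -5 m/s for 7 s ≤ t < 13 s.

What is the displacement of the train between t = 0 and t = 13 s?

Displacement is the signed area under the v-t curve.
0–2 s: 1 × 2 = 2 m
2–3 s: -5 × 1 = -5 m
3–7 s: -1 × 4 = -4 m
7–13 s: -5 × 6 = -30 m
Net displacement = -37 m

-37 m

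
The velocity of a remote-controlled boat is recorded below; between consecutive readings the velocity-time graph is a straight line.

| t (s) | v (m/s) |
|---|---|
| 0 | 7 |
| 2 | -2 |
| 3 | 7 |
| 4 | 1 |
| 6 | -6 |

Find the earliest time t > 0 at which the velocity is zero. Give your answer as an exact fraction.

t = 14/9 s

v changes sign on 0–2 s (from 7 to -2); the graph is linear there, so v = 0 at t = 0 + (-7)·(2 − 0)/(-2 − 7) = 14/9 s.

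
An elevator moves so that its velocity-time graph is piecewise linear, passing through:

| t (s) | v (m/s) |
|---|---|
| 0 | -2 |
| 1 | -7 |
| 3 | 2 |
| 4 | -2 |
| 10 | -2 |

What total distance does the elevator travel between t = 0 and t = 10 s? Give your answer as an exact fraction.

Distance (not displacement) is the total path length: add the absolute areas under v-t.
0–1 s: |½(-2 + -7)(1)| = 4.5 m
1–3 s: v = 0 at t = 23/9 s; triangle areas 49/9 + 4/9 = 53/9 m
3–4 s: v = 0 at t = 3.5 s; triangle areas 0.5 + 0.5 = 1 m
4–10 s: |-2| × 6 = 12 m
Total distance = 421/18 m

421/18 m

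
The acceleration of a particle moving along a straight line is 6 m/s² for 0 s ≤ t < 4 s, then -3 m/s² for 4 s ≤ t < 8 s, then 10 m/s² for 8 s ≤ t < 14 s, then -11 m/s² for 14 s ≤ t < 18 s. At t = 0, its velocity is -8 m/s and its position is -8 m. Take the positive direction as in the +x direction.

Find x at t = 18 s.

On each constant-a segment, Δv = aΔt and Δx = v₀Δt + ½aΔt²; chain segment to segment.
0–4 s: v starts -8 m/s; Δx = -8·4 + ½·6·4² = 16 m; v ends 16 m/s.
4–8 s: v starts 16 m/s; Δx = 16·4 + ½·-3·4² = 40 m; v ends 4 m/s.
8–14 s: v starts 4 m/s; Δx = 4·6 + ½·10·6² = 204 m; v ends 64 m/s.
14–18 s: v starts 64 m/s; Δx = 64·4 + ½·-11·4² = 168 m; v ends 20 m/s.
x(18) = -8 + Σ Δx = 420 m.

420 m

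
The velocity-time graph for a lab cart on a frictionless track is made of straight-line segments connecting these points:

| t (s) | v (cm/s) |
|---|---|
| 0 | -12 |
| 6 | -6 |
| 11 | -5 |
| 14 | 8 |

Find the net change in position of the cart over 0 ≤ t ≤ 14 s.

-77 cm

Displacement is the signed area under the v-t curve.
0–6 s: ½(-12 + -6)(6) = -54 cm
6–11 s: ½(-6 + -5)(5) = -27.5 cm
11–14 s: ½(-5 + 8)(3) = 4.5 cm
Net displacement = -77 cm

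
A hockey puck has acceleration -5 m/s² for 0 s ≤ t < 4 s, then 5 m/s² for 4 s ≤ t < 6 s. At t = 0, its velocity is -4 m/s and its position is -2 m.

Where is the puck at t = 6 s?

On each constant-a segment, Δv = aΔt and Δx = v₀Δt + ½aΔt²; chain segment to segment.
0–4 s: v starts -4 m/s; Δx = -4·4 + ½·-5·4² = -56 m; v ends -24 m/s.
4–6 s: v starts -24 m/s; Δx = -24·2 + ½·5·2² = -38 m; v ends -14 m/s.
x(6) = -2 + Σ Δx = -96 m.

-96 m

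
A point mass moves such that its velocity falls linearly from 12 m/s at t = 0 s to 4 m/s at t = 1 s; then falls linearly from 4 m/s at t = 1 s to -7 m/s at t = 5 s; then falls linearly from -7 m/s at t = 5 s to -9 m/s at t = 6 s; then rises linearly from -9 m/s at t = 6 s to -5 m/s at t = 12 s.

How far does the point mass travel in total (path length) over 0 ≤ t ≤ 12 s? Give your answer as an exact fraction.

Distance (not displacement) is the total path length: add the absolute areas under v-t.
0–1 s: |½(12 + 4)(1)| = 8 m
1–5 s: v = 0 at t = 27/11 s; triangle areas 32/11 + 98/11 = 130/11 m
5–6 s: |½(-7 + -9)(1)| = 8 m
6–12 s: |½(-9 + -5)(6)| = 42 m
Total distance = 768/11 m

768/11 m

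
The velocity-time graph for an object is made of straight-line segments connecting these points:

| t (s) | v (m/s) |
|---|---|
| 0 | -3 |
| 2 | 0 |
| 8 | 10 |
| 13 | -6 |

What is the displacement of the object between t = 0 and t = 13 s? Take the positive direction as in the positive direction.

37 m

Net displacement equals the area under the velocity-time graph (areas below the axis count negative).
0–2 s: ½(-3 + 0)(2) = -3 m
2–8 s: ½(0 + 10)(6) = 30 m
8–13 s: ½(10 + -6)(5) = 10 m
Net displacement = 37 m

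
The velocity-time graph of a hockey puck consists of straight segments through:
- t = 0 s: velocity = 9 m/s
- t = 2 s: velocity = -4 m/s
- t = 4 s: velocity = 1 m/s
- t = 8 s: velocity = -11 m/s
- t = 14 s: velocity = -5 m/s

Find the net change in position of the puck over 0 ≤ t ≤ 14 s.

-66 m

Displacement is the signed area under the v-t curve.
0–2 s: ½(9 + -4)(2) = 5 m
2–4 s: ½(-4 + 1)(2) = -3 m
4–8 s: ½(1 + -11)(4) = -20 m
8–14 s: ½(-11 + -5)(6) = -48 m
Net displacement = -66 m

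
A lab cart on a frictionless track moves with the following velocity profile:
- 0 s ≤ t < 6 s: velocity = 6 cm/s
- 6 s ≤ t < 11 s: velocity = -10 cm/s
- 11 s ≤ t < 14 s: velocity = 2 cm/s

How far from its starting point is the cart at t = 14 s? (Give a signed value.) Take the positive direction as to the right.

Net displacement equals the area under the velocity-time graph (areas below the axis count negative).
0–6 s: 6 × 6 = 36 cm
6–11 s: -10 × 5 = -50 cm
11–14 s: 2 × 3 = 6 cm
Net displacement = -8 cm

-8 cm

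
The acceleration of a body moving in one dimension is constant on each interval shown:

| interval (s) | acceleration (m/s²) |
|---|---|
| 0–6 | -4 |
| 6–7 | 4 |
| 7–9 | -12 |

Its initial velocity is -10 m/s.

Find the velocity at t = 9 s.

-54 m/s

Δv equals the area under the a-t graph; then v = v₀ + Δv.
0–6 s: -4 × 6 = -24 m/s
6–7 s: 4 × 1 = 4 m/s
7–9 s: -12 × 2 = -24 m/s
Δv = -44 m/s, so v(9) = -10 + (-44) = -54 m/s.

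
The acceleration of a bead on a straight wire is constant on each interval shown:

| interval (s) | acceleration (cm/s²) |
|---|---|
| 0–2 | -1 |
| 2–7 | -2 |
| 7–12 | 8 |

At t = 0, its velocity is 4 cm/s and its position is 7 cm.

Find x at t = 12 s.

58 cm

On each constant-a segment, Δv = aΔt and Δx = v₀Δt + ½aΔt²; chain segment to segment.
0–2 s: v starts 4 cm/s; Δx = 4·2 + ½·-1·2² = 6 cm; v ends 2 cm/s.
2–7 s: v starts 2 cm/s; Δx = 2·5 + ½·-2·5² = -15 cm; v ends -8 cm/s.
7–12 s: v starts -8 cm/s; Δx = -8·5 + ½·8·5² = 60 cm; v ends 32 cm/s.
x(12) = 7 + Σ Δx = 58 cm.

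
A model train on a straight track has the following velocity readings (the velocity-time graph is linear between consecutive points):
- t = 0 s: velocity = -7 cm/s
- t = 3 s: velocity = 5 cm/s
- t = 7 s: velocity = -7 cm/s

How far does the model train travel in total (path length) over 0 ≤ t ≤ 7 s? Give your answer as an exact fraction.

259/12 cm

Total distance travelled is ∫|v| dt — sum the magnitudes of each area piece.
0–3 s: v = 0 at t = 1.75 s; triangle areas 6.125 + 3.125 = 9.25 cm
3–7 s: v = 0 at t = 14/3 s; triangle areas 25/6 + 49/6 = 37/3 cm
Total distance = 259/12 cm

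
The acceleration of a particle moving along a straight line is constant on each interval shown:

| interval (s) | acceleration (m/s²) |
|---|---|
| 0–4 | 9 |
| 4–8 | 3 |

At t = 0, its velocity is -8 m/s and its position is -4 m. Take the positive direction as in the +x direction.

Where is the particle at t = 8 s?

172 m

On each constant-a segment, Δv = aΔt and Δx = v₀Δt + ½aΔt²; chain segment to segment.
0–4 s: v starts -8 m/s; Δx = -8·4 + ½·9·4² = 40 m; v ends 28 m/s.
4–8 s: v starts 28 m/s; Δx = 28·4 + ½·3·4² = 136 m; v ends 40 m/s.
x(8) = -4 + Σ Δx = 172 m.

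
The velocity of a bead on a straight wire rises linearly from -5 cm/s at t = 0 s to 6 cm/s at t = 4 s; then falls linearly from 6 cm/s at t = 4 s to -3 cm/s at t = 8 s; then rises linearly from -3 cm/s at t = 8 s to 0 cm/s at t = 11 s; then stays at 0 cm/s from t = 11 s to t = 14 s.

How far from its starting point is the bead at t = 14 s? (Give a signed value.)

3.5 cm

Displacement is the signed area under the v-t curve.
0–4 s: ½(-5 + 6)(4) = 2 cm
4–8 s: ½(6 + -3)(4) = 6 cm
8–11 s: ½(-3 + 0)(3) = -4.5 cm
11–14 s: 0 × 3 = 0 cm
Net displacement = 3.5 cm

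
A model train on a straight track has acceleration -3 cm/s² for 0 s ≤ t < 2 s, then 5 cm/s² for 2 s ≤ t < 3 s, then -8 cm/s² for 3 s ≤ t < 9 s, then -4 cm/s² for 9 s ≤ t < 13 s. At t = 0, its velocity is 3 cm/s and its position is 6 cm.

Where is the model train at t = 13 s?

On each constant-a segment, Δv = aΔt and Δx = v₀Δt + ½aΔt²; chain segment to segment.
0–2 s: v starts 3 cm/s; Δx = 3·2 + ½·-3·2² = 0 cm; v ends -3 cm/s.
2–3 s: v starts -3 cm/s; Δx = -3·1 + ½·5·1² = -0.5 cm; v ends 2 cm/s.
3–9 s: v starts 2 cm/s; Δx = 2·6 + ½·-8·6² = -132 cm; v ends -46 cm/s.
9–13 s: v starts -46 cm/s; Δx = -46·4 + ½·-4·4² = -216 cm; v ends -62 cm/s.
x(13) = 6 + Σ Δx = -342.5 cm.

-342.5 cm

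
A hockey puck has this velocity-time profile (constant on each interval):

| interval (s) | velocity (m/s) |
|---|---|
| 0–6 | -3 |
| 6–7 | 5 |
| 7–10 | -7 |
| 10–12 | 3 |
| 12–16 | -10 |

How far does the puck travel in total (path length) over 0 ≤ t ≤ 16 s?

90 m

Distance (not displacement) is the total path length: add the absolute areas under v-t.
0–6 s: |-3| × 6 = 18 m
6–7 s: |5| × 1 = 5 m
7–10 s: |-7| × 3 = 21 m
10–12 s: |3| × 2 = 6 m
12–16 s: |-10| × 4 = 40 m
Total distance = 90 m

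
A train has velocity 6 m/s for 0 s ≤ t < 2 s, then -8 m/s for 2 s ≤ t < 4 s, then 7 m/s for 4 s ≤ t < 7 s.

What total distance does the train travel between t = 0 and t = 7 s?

Total distance travelled is ∫|v| dt — sum the magnitudes of each area piece.
0–2 s: |6| × 2 = 12 m
2–4 s: |-8| × 2 = 16 m
4–7 s: |7| × 3 = 21 m
Total distance = 49 m

49 m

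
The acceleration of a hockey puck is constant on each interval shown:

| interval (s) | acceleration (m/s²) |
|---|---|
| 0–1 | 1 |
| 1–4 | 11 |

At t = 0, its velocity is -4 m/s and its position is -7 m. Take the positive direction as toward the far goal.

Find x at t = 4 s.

On each constant-a segment, Δv = aΔt and Δx = v₀Δt + ½aΔt²; chain segment to segment.
0–1 s: v starts -4 m/s; Δx = -4·1 + ½·1·1² = -3.5 m; v ends -3 m/s.
1–4 s: v starts -3 m/s; Δx = -3·3 + ½·11·3² = 40.5 m; v ends 30 m/s.
x(4) = -7 + Σ Δx = 30 m.

30 m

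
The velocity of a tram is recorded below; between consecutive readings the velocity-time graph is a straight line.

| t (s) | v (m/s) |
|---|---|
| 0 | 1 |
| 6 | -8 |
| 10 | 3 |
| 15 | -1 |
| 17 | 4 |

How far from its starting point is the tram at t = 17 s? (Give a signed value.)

-23 m

Net displacement equals the area under the velocity-time graph (areas below the axis count negative).
0–6 s: ½(1 + -8)(6) = -21 m
6–10 s: ½(-8 + 3)(4) = -10 m
10–15 s: ½(3 + -1)(5) = 5 m
15–17 s: ½(-1 + 4)(2) = 3 m
Net displacement = -23 m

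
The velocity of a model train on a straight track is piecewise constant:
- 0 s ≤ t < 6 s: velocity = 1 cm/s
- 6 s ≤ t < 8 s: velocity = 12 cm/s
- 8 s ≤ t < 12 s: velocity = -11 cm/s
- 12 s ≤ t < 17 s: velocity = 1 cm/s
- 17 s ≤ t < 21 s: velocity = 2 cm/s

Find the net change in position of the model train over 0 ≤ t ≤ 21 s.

-1 cm

Displacement is the signed area under the v-t curve.
0–6 s: 1 × 6 = 6 cm
6–8 s: 12 × 2 = 24 cm
8–12 s: -11 × 4 = -44 cm
12–17 s: 1 × 5 = 5 cm
17–21 s: 2 × 4 = 8 cm
Net displacement = -1 cm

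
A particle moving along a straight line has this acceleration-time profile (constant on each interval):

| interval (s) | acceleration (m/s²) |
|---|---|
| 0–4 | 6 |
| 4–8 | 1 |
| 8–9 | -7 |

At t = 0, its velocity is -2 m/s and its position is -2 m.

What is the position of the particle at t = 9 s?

On each constant-a segment, Δv = aΔt and Δx = v₀Δt + ½aΔt²; chain segment to segment.
0–4 s: v starts -2 m/s; Δx = -2·4 + ½·6·4² = 40 m; v ends 22 m/s.
4–8 s: v starts 22 m/s; Δx = 22·4 + ½·1·4² = 96 m; v ends 26 m/s.
8–9 s: v starts 26 m/s; Δx = 26·1 + ½·-7·1² = 22.5 m; v ends 19 m/s.
x(9) = -2 + Σ Δx = 156.5 m.

156.5 m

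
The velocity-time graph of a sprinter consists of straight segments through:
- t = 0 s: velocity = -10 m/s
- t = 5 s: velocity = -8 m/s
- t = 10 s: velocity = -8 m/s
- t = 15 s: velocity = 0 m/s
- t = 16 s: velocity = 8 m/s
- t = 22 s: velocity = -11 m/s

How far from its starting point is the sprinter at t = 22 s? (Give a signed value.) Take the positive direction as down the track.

-110 m

Net displacement equals the area under the velocity-time graph (areas below the axis count negative).
0–5 s: ½(-10 + -8)(5) = -45 m
5–10 s: -8 × 5 = -40 m
10–15 s: ½(-8 + 0)(5) = -20 m
15–16 s: ½(0 + 8)(1) = 4 m
16–22 s: ½(8 + -11)(6) = -9 m
Net displacement = -110 m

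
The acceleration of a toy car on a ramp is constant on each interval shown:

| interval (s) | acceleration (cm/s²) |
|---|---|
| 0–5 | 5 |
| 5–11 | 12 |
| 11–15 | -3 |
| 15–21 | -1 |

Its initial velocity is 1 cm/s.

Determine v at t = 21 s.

Δv equals the area under the a-t graph; then v = v₀ + Δv.
0–5 s: 5 × 5 = 25 cm/s
5–11 s: 12 × 6 = 72 cm/s
11–15 s: -3 × 4 = -12 cm/s
15–21 s: -1 × 6 = -6 cm/s
Δv = 79 cm/s, so v(21) = 1 + (79) = 80 cm/s.

80 cm/s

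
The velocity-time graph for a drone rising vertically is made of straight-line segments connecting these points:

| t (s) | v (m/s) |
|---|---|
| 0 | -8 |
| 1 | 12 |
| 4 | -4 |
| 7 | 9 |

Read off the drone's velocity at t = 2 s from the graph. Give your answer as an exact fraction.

20/3 m/s

On 1–4 s the graph is linear from 12 to -4 m/s: v(2) = 12 + (-4 − 12)·(2 − 1)/(4 − 1) = 20/3 m/s.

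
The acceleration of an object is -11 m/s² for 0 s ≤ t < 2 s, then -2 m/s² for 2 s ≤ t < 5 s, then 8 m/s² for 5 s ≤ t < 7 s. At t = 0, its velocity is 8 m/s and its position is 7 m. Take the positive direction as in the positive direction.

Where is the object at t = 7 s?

-74 m

On each constant-a segment, Δv = aΔt and Δx = v₀Δt + ½aΔt²; chain segment to segment.
0–2 s: v starts 8 m/s; Δx = 8·2 + ½·-11·2² = -6 m; v ends -14 m/s.
2–5 s: v starts -14 m/s; Δx = -14·3 + ½·-2·3² = -51 m; v ends -20 m/s.
5–7 s: v starts -20 m/s; Δx = -20·2 + ½·8·2² = -24 m; v ends -4 m/s.
x(7) = 7 + Σ Δx = -74 m.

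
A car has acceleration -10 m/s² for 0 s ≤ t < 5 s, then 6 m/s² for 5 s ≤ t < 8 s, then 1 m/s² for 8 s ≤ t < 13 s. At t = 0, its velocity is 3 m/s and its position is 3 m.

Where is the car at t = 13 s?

On each constant-a segment, Δv = aΔt and Δx = v₀Δt + ½aΔt²; chain segment to segment.
0–5 s: v starts 3 m/s; Δx = 3·5 + ½·-10·5² = -110 m; v ends -47 m/s.
5–8 s: v starts -47 m/s; Δx = -47·3 + ½·6·3² = -114 m; v ends -29 m/s.
8–13 s: v starts -29 m/s; Δx = -29·5 + ½·1·5² = -132.5 m; v ends -24 m/s.
x(13) = 3 + Σ Δx = -353.5 m.

-353.5 m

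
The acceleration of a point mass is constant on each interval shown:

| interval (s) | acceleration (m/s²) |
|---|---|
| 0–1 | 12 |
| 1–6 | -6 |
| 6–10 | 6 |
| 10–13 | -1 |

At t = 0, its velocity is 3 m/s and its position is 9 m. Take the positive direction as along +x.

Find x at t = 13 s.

On each constant-a segment, Δv = aΔt and Δx = v₀Δt + ½aΔt²; chain segment to segment.
0–1 s: v starts 3 m/s; Δx = 3·1 + ½·12·1² = 9 m; v ends 15 m/s.
1–6 s: v starts 15 m/s; Δx = 15·5 + ½·-6·5² = 0 m; v ends -15 m/s.
6–10 s: v starts -15 m/s; Δx = -15·4 + ½·6·4² = -12 m; v ends 9 m/s.
10–13 s: v starts 9 m/s; Δx = 9·3 + ½·-1·3² = 22.5 m; v ends 6 m/s.
x(13) = 9 + Σ Δx = 28.5 m.

28.5 m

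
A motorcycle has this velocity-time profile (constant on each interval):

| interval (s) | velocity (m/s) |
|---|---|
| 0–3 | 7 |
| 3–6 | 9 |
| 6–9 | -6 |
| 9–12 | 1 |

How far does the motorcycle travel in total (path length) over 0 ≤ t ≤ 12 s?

Distance (not displacement) is the total path length: add the absolute areas under v-t.
0–3 s: |7| × 3 = 21 m
3–6 s: |9| × 3 = 27 m
6–9 s: |-6| × 3 = 18 m
9–12 s: |1| × 3 = 3 m
Total distance = 69 m

69 m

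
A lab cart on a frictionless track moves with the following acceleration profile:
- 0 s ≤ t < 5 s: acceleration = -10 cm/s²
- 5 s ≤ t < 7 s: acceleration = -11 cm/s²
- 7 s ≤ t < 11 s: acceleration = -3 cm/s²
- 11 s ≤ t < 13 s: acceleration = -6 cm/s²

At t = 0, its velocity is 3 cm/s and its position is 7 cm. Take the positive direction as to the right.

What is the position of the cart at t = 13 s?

-693 cm

On each constant-a segment, Δv = aΔt and Δx = v₀Δt + ½aΔt²; chain segment to segment.
0–5 s: v starts 3 cm/s; Δx = 3·5 + ½·-10·5² = -110 cm; v ends -47 cm/s.
5–7 s: v starts -47 cm/s; Δx = -47·2 + ½·-11·2² = -116 cm; v ends -69 cm/s.
7–11 s: v starts -69 cm/s; Δx = -69·4 + ½·-3·4² = -300 cm; v ends -81 cm/s.
11–13 s: v starts -81 cm/s; Δx = -81·2 + ½·-6·2² = -174 cm; v ends -93 cm/s.
x(13) = 7 + Σ Δx = -693 cm.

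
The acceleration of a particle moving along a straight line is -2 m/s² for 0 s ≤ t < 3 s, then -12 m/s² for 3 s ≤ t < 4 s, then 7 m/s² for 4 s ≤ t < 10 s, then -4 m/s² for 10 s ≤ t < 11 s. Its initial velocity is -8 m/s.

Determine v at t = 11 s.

12 m/s

Δv equals the area under the a-t graph; then v = v₀ + Δv.
0–3 s: -2 × 3 = -6 m/s
3–4 s: -12 × 1 = -12 m/s
4–10 s: 7 × 6 = 42 m/s
10–11 s: -4 × 1 = -4 m/s
Δv = 20 m/s, so v(11) = -8 + (20) = 12 m/s.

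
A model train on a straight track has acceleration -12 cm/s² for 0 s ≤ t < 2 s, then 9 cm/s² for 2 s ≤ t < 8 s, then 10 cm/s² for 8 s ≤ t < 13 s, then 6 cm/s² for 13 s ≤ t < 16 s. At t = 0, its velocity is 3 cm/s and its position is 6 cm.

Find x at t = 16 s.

On each constant-a segment, Δv = aΔt and Δx = v₀Δt + ½aΔt²; chain segment to segment.
0–2 s: v starts 3 cm/s; Δx = 3·2 + ½·-12·2² = -18 cm; v ends -21 cm/s.
2–8 s: v starts -21 cm/s; Δx = -21·6 + ½·9·6² = 36 cm; v ends 33 cm/s.
8–13 s: v starts 33 cm/s; Δx = 33·5 + ½·10·5² = 290 cm; v ends 83 cm/s.
13–16 s: v starts 83 cm/s; Δx = 83·3 + ½·6·3² = 276 cm; v ends 101 cm/s.
x(16) = 6 + Σ Δx = 590 cm.

590 cm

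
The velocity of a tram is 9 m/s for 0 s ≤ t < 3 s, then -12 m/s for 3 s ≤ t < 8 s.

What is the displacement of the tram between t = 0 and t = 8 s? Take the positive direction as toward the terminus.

-33 m

Net displacement equals the area under the velocity-time graph (areas below the axis count negative).
0–3 s: 9 × 3 = 27 m
3–8 s: -12 × 5 = -60 m
Net displacement = -33 m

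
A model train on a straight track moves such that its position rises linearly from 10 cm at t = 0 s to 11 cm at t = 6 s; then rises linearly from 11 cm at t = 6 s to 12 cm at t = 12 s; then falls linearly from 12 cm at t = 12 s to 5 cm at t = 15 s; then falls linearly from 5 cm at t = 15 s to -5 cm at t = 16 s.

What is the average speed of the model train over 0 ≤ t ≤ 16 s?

1.1875 cm/s

Average speed = (total path length)/(elapsed time); on a piecewise-linear x-t graph the path length is Σ|Δx|.
0–6 s: |Δx| = |11 − 10| = 1 cm
6–12 s: |Δx| = |12 − 11| = 1 cm
12–15 s: |Δx| = |5 − 12| = 7 cm
15–16 s: |Δx| = |-5 − 5| = 10 cm
Total path = 19 cm; average speed = 19/16 = 1.1875 cm/s.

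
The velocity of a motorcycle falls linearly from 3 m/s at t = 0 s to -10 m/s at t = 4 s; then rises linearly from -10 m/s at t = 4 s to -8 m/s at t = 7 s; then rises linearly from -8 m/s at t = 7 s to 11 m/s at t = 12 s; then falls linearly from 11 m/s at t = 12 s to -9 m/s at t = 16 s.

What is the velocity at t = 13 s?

6 m/s

On 12–16 s the graph is linear from 11 to -9 m/s: v(13) = 11 + (-9 − 11)·(13 − 12)/(16 − 12) = 6 m/s.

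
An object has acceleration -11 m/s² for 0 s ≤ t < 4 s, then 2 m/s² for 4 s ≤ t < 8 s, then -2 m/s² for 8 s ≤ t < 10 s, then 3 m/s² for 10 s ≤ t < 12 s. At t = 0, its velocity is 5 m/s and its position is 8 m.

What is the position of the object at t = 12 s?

-330 m

On each constant-a segment, Δv = aΔt and Δx = v₀Δt + ½aΔt²; chain segment to segment.
0–4 s: v starts 5 m/s; Δx = 5·4 + ½·-11·4² = -68 m; v ends -39 m/s.
4–8 s: v starts -39 m/s; Δx = -39·4 + ½·2·4² = -140 m; v ends -31 m/s.
8–10 s: v starts -31 m/s; Δx = -31·2 + ½·-2·2² = -66 m; v ends -35 m/s.
10–12 s: v starts -35 m/s; Δx = -35·2 + ½·3·2² = -64 m; v ends -29 m/s.
x(12) = 8 + Σ Δx = -330 m.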